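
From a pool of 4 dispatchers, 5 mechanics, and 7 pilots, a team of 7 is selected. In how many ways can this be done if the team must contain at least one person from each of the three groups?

Unrestricted: C(16,7) = 11440 ways to pick any 7 of the 16.
Subtract selections that omit an entire group: no dispatchers → C(12,7) = 792; no mechanics → C(11,7) = 330; no pilots → C(9,7) = 36.
Add back selections omitting two groups (i.e. drawn from a single group): C(4,7) + C(5,7) + C(7,7) = 1.
By inclusion–exclusion: 11440 − 1158 + 1 = 10283.

10283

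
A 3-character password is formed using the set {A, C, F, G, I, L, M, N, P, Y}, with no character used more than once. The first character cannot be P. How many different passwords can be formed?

648

The first character has 10−1 = 9 choices (anything except P).
The remaining 2 characters are filled from the other 9 symbols without repetition: 9 × 8 = 72.
Total: 9 × 72 = 648.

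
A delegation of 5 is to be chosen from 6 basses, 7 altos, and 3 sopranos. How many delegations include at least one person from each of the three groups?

2730

With no constraint there are C(16,5) = 4368 possible selections.
Subtract selections that omit an entire group: no basses → C(10,5) = 252; no altos → C(9,5) = 126; no sopranos → C(13,5) = 1287.
Add back selections omitting two groups (i.e. drawn from a single group): C(6,5) + C(7,5) + C(3,5) = 27.
By inclusion–exclusion: 4368 − 1665 + 27 = 2730.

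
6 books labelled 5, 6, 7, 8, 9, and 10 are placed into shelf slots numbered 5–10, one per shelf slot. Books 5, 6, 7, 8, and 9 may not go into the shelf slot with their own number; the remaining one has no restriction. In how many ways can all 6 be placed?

Let Aᵢ (for 5 ≤ i ≤ 9) be the placements that put book i in its forbidden shelf slot. Any j of these fix j positions, leaving (6−j)! ways to fill the rest, and there are C(5,j) ways to pick which j.
By inclusion–exclusion, the number of valid placements is Σ_{j=0}^{5} (−1)^j C(5,j)·(6−j)!.
Computing: 720 − 600 + 240 − 60 + 10 − 1 = 309.

309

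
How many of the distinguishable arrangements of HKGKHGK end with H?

Fix H in the last position and arrange the remaining 6 letters.
Those 6 letters have G appearing twice and K appearing 3 times, giving (6)!/(3!·2!) = 60.

60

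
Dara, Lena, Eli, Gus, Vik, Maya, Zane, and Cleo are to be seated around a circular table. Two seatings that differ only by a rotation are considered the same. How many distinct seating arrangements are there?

5040

Seat Dara anywhere (absorbing the rotational symmetry), then permute the other 7: (7)! = 5040.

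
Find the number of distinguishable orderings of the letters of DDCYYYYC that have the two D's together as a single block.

Treat the 2 copies of D as a single block. The multiset to arrange is then {DD, C, C, Y, Y, Y, Y}, 7 items in all.
That gives (7)!/(4!·2!) = 105 arrangements.

105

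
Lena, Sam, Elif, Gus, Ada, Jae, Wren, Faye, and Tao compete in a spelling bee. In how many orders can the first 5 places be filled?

15120

This is an ordered selection of 5 from 9: P(9,5).
That gives 9 × 8 × 7 × 6 × 5 = 15120.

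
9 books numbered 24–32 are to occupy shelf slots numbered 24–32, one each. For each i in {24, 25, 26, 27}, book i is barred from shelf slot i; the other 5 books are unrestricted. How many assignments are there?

229080

Let Aᵢ (for 24 ≤ i ≤ 27) be the placements that put book i in its forbidden shelf slot. Any j of these fix j positions, leaving (9−j)! ways to fill the rest, and there are C(4,j) ways to pick which j.
By inclusion–exclusion, the number of valid placements is Σ_{j=0}^{4} (−1)^j C(4,j)·(9−j)!.
Computing: 362880 − 161280 + 30240 − 2880 + 120 = 229080.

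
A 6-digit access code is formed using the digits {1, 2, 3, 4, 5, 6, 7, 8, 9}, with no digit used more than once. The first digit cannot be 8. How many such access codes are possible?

The first digit has 9−1 = 8 choices (anything except 8).
The remaining 5 digits are filled from the other 8 symbols without repetition: 8 × 7 × 6 × 5 × 4 = 6720.
Total: 8 × 6720 = 53760.

53760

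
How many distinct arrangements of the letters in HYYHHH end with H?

Fix H in the last position and arrange the remaining 5 letters.
Those 5 letters have H appearing 3 times and Y appearing twice, giving (5)!/(3!·2!) = 10.

10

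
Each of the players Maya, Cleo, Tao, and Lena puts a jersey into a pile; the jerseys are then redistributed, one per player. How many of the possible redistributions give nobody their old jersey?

This is the derangement count D_4: permutations of 4 items with no fixed point.
By inclusion–exclusion this is Σ_{j=0}^{4} (−1)^j C(4,j)·(4−j)!.
Computing: 24 − 24 + 12 − 4 + 1 = 9.

9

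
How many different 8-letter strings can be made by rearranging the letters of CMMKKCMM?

420

CMMKKCMM has 8 letters with C appearing twice, K appearing twice, and M appearing 4 times.
The number of distinct arrangements is 8!/(4!·2!·2!) = 40320/96 = 420.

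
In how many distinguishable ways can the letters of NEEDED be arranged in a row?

60

The 6 letters of NEEDED have repeats: D appearing twice and E appearing 3 times.
Dividing 6! = 720 by 3!·2! = 12 for the repeated letters gives 60.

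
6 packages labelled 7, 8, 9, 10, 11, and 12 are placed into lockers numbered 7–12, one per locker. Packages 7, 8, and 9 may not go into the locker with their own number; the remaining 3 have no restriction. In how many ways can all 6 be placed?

426

Let Aᵢ (for i ∈ {7, 8, 9}) be the placements that put package i in its forbidden locker. Any j of these fix j positions, leaving (6−j)! ways to fill the rest, and there are C(3,j) ways to pick which j.
By inclusion–exclusion, the number of valid placements is Σ_{j=0}^{3} (−1)^j C(3,j)·(6−j)!.
Computing: 720 − 360 + 72 − 6 = 426.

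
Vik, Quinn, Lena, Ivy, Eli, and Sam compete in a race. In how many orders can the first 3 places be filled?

This is an ordered selection of 3 from 6: P(6,3).
That gives 6 × 5 × 4 = 120.

120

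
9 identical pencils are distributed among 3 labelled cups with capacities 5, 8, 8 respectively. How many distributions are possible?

Ignoring the caps, the number of non-negative solutions to x_1+…+x_3 = 9 is C(11,2) = 55.
Subtract solutions that violate a single cap (substitute x_i' = x_i − (cap_i+1)): x_1 ≥ 6 gives C(5,2) = 10; x_2 ≥ 9 gives C(2,2) = 1; x_3 ≥ 9 gives C(2,2) = 1. Together 12.
No two caps can be exceeded simultaneously, so the pair terms are all 0.
By inclusion–exclusion the count is 55 − 12 + 0 = 43.

43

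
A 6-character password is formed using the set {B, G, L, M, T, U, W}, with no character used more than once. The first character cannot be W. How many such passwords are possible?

4320

The first character has 7−1 = 6 choices (anything except W).
The remaining 5 characters are filled from the other 6 symbols without repetition: 6 × 5 × 4 × 3 × 2 = 720.
Total: 6 × 720 = 4320.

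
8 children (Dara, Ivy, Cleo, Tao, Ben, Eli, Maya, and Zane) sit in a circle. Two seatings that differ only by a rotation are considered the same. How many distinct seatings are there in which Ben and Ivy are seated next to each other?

1440

Treat {Ben, Ivy} as one unit (2 internal orders) and seat the resulting 7 units around the table: (6)! circular arrangements.
So 2 × (6)! = 2 × 720 = 1440.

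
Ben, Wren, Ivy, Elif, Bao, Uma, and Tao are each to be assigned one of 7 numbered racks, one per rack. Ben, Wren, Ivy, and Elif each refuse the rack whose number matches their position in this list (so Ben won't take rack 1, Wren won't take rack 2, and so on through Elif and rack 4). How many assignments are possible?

2790

Let Aᵢ (for 1 ≤ i ≤ 4) be the placements that put person i in their forbidden rack. Any j of these fix j positions, leaving (7−j)! ways to fill the rest, and there are C(4,j) ways to pick which j.
By inclusion–exclusion, the number of valid placements is Σ_{j=0}^{4} (−1)^j C(4,j)·(7−j)!.
Computing: 5040 − 2880 + 720 − 96 + 6 = 2790.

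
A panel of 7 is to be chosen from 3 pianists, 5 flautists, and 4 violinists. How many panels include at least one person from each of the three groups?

747

Unrestricted: C(12,7) = 792 ways to pick any 7 of the 12.
Subtract selections that omit an entire group: no pianists → C(9,7) = 36; no flautists → C(7,7) = 1; no violinists → C(8,7) = 8.
Add back selections omitting two groups (i.e. drawn from a single group): C(3,7) + C(5,7) + C(4,7) = 0.
By inclusion–exclusion: 792 − 45 + 0 = 747.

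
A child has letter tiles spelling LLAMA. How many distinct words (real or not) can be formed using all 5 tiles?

The 5 letters of LLAMA have repeats: A appearing twice and L appearing twice.
The number of distinct arrangements is 5!/(2!·2!) = 120/4 = 30.

30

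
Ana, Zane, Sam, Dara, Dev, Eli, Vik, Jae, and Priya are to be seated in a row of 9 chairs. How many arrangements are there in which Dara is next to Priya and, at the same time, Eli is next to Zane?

20160

Treat {Dara,Priya} as one block (2 orders) and {Eli,Zane} as another (2 orders).
That leaves 7 units to arrange: 2 × 2 × 7! = 4 × 5040 = 20160.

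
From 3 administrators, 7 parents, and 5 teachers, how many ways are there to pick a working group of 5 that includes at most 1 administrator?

2277

Split by how many administrators are chosen (0 through 1).
Sum: C(3,0)·C(12,5) + C(3,1)·C(12,4) = 792 + 1485 = 2277.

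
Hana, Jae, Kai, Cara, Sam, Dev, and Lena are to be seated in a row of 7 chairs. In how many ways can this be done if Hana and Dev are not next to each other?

3600

There are 7! = 5040 arrangements in all. If Hana and Dev are adjacent, merging them into one block gives 2·(6)! = 1440 arrangements.
Complementary counting: 5040 − 1440 = 3600.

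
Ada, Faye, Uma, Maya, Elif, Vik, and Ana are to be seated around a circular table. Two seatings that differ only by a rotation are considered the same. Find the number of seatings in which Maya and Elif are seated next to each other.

Glue Maya and Elif into a block (2 internal orders). Seating 6 units around a circle gives (5)! arrangements.
So 2 × (5)! = 2 × 120 = 240.

240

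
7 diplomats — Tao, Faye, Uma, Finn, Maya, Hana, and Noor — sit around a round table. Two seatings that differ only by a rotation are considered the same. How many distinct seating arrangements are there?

720

Fix one person's seat to break rotational symmetry; the remaining 6 people can be arranged in (6)! = 720 ways.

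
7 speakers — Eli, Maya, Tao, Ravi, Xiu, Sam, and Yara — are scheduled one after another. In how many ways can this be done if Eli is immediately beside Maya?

1440

Glue Eli and Maya into one block (2 internal orders), leaving 6 units to arrange in a row.
So the count is 2·(6)! = 1440.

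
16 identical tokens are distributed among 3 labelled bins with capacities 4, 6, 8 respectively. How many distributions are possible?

By stars and bars, unrestricted non-negative solutions to x_1+…+x_3 = 16 number C(16+2,2) = 153.
Subtract solutions that violate a single cap (substitute x_i' = x_i − (cap_i+1)): x_1 ≥ 5 gives C(13,2) = 78; x_2 ≥ 7 gives C(11,2) = 55; x_3 ≥ 9 gives C(9,2) = 36. Together 169.
Add back pairs where two caps are both exceeded: 15 + 6 + 1 = 22.
By inclusion–exclusion the count is 153 − 169 + 22 = 6.

6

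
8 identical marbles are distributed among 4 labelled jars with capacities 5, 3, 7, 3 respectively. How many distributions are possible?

85

Without the upper bounds there are C(11,3) = 165 ways to split 8 among 4 jars.
Subtract solutions that violate a single cap (substitute x_i' = x_i − (cap_i+1)): x_1 ≥ 6 gives C(5,3) = 10; x_2 ≥ 4 gives C(7,3) = 35; x_3 ≥ 8 gives C(3,3) = 1; x_4 ≥ 4 gives C(7,3) = 35. Together 81.
Add back pairs where two caps are both exceeded: 0 + 0 + 0 + 0 + 1 + 0 = 1.
By inclusion–exclusion the count is 165 − 81 + 1 = 85.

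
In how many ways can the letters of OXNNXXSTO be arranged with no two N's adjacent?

There are 9!/(3!·2!·2!) = 15120 arrangements of OXNNXXSTO in total.
Arrangements with the N's together: treat NN as one letter, giving (8)!/(3!·2!) = 3360.
Hence 15120 − 3360 = 11760.

11760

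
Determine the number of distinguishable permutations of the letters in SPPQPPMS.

The 8 letters of SPPQPPMS have repeats: P appearing 4 times and S appearing twice.
The number of distinct arrangements is 8!/(4!·2!) = 40320/48 = 840.

840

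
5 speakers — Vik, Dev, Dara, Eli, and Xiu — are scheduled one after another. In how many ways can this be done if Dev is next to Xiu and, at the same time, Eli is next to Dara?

Treat {Dev,Xiu} as one block (2 orders) and {Eli,Dara} as another (2 orders).
That leaves 3 units to arrange: 2 × 2 × 3! = 4 × 6 = 24.

24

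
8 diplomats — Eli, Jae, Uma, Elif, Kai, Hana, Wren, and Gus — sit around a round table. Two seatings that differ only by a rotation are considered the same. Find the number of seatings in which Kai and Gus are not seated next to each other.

Without the restriction there are (7)! = 5040 seatings.
Those with Kai next to Gus: fuse the pair into one unit and seat 7 units around a circle — 2·(6)! = 1440.
Subtracting, 5040 − 1440 = 3600.

3600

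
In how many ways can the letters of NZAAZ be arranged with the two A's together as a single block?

Treat the 2 copies of A as a single block. The multiset to arrange is then {AA, N, Z, Z}, 4 items in all.
That gives (4)!/(2!) = 12 arrangements.

12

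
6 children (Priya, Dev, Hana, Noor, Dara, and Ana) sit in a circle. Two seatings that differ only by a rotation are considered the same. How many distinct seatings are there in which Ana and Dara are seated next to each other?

Glue Ana and Dara into a block (2 internal orders). Seating 5 units around a circle gives (4)! arrangements.
So 2 × (4)! = 2 × 24 = 48.

48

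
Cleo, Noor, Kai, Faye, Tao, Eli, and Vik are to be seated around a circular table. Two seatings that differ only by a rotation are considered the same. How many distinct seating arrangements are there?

Fix one person's seat to break rotational symmetry; the remaining 6 people can be arranged in (6)! = 720 ways.

720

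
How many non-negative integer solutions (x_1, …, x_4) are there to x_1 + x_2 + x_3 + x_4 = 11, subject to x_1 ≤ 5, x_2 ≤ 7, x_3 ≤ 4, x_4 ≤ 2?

By stars and bars, unrestricted non-negative solutions to x_1+…+x_4 = 11 number C(11+3,3) = 364.
Subtract solutions that violate a single cap (substitute x_i' = x_i − (cap_i+1)): x_1 ≥ 6 gives C(8,3) = 56; x_2 ≥ 8 gives C(6,3) = 20; x_3 ≥ 5 gives C(9,3) = 84; x_4 ≥ 3 gives C(11,3) = 165. Together 325.
Add back pairs where two caps are both exceeded: 0 + 1 + 10 + 0 + 1 + 20 = 32.
By inclusion–exclusion the count is 364 − 325 + 32 = 71.

71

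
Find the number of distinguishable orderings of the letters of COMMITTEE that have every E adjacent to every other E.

Treat the 2 copies of E as a single block. The multiset to arrange is then {EE, C, I, M, M, O, T, T}, 8 items in all.
That gives (8)!/(2!·2!) = 10080 arrangements.

10080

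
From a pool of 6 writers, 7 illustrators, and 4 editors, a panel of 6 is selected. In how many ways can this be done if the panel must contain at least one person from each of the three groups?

9996

Total 6-person selections from all 17: C(17,6) = 12376.
Subtract selections that omit an entire group: no writers → C(11,6) = 462; no illustrators → C(10,6) = 210; no editors → C(13,6) = 1716.
Add back selections omitting two groups (i.e. drawn from a single group): C(6,6) + C(7,6) + C(4,6) = 8.
By inclusion–exclusion: 12376 − 2388 + 8 = 9996.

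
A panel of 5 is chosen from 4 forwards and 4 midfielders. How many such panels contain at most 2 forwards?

Split by how many forwards are chosen (0 through 2).
Sum: C(4,0)·C(4,5) + C(4,1)·C(4,4) + C(4,2)·C(4,3) = 0 + 4 + 24 = 28.

28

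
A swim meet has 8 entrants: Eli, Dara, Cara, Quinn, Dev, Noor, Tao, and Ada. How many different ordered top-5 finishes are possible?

6720

This is an ordered selection of 5 from 8: P(8,5).
That gives 8 × 7 × 6 × 5 × 4 = 6720.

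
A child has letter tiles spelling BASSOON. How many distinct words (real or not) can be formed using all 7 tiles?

1260

BASSOON has 7 letters with O appearing twice and S appearing twice.
So there are 7! / (2!·2!) = 1260 distinguishable arrangements.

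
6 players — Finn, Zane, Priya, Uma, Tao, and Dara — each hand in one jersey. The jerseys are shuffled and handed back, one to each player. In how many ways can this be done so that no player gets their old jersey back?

265

Let Aᵢ be the assignments in which player i gets their old jersey. We want the size of the complement of A₁∪…∪A_6.
By inclusion–exclusion this is Σ_{j=0}^{6} (−1)^j C(6,j)·(6−j)!.
Computing: 720 − 720 + 360 − 120 + 30 − 6 + 1 = 265.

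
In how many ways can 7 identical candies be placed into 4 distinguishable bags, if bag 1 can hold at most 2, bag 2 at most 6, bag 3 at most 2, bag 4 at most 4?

Ignoring the caps, the number of non-negative solutions to x_1+…+x_4 = 7 is C(10,3) = 120.
Subtract solutions that violate a single cap (substitute x_i' = x_i − (cap_i+1)): x_1 ≥ 3 gives C(7,3) = 35; x_2 ≥ 7 gives C(3,3) = 1; x_3 ≥ 3 gives C(7,3) = 35; x_4 ≥ 5 gives C(5,3) = 10. Together 81.
Add back pairs where two caps are both exceeded: 0 + 4 + 0 + 0 + 0 + 0 = 4.
By inclusion–exclusion the count is 120 − 81 + 4 = 43.

43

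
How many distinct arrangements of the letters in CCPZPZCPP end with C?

420

With the last slot taken by C, it remains to arrange the other 8 letters (CPZPZCPP).
Those 8 letters have C appearing twice, P appearing 4 times, and Z appearing twice, giving (8)!/(4!·2!·2!) = 420.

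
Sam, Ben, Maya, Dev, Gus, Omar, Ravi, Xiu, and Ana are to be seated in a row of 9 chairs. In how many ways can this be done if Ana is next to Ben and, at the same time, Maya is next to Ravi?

Treat {Ana,Ben} as one block (2 orders) and {Maya,Ravi} as another (2 orders).
That leaves 7 units to arrange: 2 × 2 × 7! = 4 × 5040 = 20160.

20160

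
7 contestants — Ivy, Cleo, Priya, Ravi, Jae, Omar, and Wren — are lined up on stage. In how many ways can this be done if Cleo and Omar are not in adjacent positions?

There are 7! = 5040 arrangements in all. If Cleo and Omar are adjacent, merging them into one block gives 2·(6)! = 1440 arrangements.
So 5040 − 1440 = 3600 arrangements keep them apart.

3600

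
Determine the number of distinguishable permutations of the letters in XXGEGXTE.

XXGEGXTE has 8 letters with E appearing twice, G appearing twice, and X appearing 3 times.
The number of distinct arrangements is 8!/(3!·2!·2!) = 40320/24 = 1680.

1680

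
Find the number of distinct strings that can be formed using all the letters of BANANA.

Letter multiplicities in BANANA: A×3, B×1, N×2.
Dividing 6! = 720 by 3!·2! = 12 for the repeated letters gives 60.

60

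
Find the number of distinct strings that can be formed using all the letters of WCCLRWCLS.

15120

WCCLRWCLS has 9 letters with C appearing 3 times, L appearing twice, and W appearing twice.
Dividing 9! = 362880 by 3!·2!·2! = 24 for the repeated letters gives 15120.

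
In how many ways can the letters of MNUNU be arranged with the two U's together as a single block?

Treat the 2 copies of U as a single block. The multiset to arrange is then {UU, M, N, N}, 4 items in all.
That gives (4)!/(2!) = 12 arrangements.

12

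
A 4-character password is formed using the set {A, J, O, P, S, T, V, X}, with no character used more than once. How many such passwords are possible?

With no repetition, fill the 4 characters in order: 8 choices, then 7, down to 5.
That product is 8 × 7 × 6 × 5 = 1680.

1680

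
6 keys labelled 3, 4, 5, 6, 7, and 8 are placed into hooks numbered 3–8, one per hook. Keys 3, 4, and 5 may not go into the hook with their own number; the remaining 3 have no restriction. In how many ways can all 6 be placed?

426

Let Aᵢ (for i ∈ {3, 4, 5}) be the placements that put key i in its forbidden hook. Any j of these fix j positions, leaving (6−j)! ways to fill the rest, and there are C(3,j) ways to pick which j.
By inclusion–exclusion, the number of valid placements is Σ_{j=0}^{3} (−1)^j C(3,j)·(6−j)!.
Computing: 720 − 360 + 72 − 6 = 426.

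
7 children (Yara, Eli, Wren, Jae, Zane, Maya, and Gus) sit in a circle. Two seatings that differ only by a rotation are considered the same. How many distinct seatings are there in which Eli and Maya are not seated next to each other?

480

Without the restriction there are (6)! = 720 seatings.
Seatings with Eli beside Maya: treat them as a block with 2 internal orders, giving 2 × (5)! = 240.
Subtracting, 720 − 240 = 480.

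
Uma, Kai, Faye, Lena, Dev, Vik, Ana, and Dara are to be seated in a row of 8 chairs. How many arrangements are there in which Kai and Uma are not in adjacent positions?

30240

Of the 8! = 40320 arrangements, those with Kai and Uma adjacent number 2 × 7! = 10080 (treat the pair as a block with 2 internal orders).
Complementary counting: 40320 − 10080 = 30240.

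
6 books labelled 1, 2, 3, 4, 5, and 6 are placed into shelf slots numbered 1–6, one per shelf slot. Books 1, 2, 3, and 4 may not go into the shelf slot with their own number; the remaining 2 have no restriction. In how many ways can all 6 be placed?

Let Aᵢ (for 1 ≤ i ≤ 4) be the placements that put book i in its forbidden shelf slot. Any j of these fix j positions, leaving (6−j)! ways to fill the rest, and there are C(4,j) ways to pick which j.
By inclusion–exclusion, the number of valid placements is Σ_{j=0}^{4} (−1)^j C(4,j)·(6−j)!.
Computing: 720 − 480 + 144 − 24 + 2 = 362.

362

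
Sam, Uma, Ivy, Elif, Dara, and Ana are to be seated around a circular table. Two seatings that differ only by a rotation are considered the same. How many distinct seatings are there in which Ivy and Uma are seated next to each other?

48

Treat {Ivy, Uma} as one unit (2 internal orders) and seat the resulting 5 units around the table: (4)! circular arrangements.
So 2 × (4)! = 2 × 24 = 48.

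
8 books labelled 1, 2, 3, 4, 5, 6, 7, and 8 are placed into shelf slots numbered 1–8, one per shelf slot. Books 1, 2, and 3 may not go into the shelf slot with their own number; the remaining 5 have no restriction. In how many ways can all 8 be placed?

Let Aᵢ (for i ∈ {1, 2, 3}) be the placements that put book i in its forbidden shelf slot. Any j of these fix j positions, leaving (8−j)! ways to fill the rest, and there are C(3,j) ways to pick which j.
By inclusion–exclusion, the number of valid placements is Σ_{j=0}^{3} (−1)^j C(3,j)·(8−j)!.
Computing: 40320 − 15120 + 2160 − 120 = 27240.

27240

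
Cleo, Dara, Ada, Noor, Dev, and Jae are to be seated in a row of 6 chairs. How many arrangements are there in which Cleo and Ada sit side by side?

Treat {Cleo, Ada} as a single unit. There are 5 units to order, and the pair itself can be ordered 2 ways.
That gives 2 × 5! = 2 × 120 = 240.

240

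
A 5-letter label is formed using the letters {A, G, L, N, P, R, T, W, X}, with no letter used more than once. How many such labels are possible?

15120

This is a permutation of 5 out of 9: P(9,5) = 9!/4!.
That product is 9 × 8 × 7 × 6 × 5 = 15120.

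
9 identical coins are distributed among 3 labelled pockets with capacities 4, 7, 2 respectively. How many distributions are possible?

Without the upper bounds there are C(11,2) = 55 ways to split 9 among 3 pockets.
Subtract solutions that violate a single cap (substitute x_i' = x_i − (cap_i+1)): x_1 ≥ 5 gives C(6,2) = 15; x_2 ≥ 8 gives C(3,2) = 3; x_3 ≥ 3 gives C(8,2) = 28. Together 46.
Add back pairs where two caps are both exceeded: 0 + 3 + 0 = 3.
By inclusion–exclusion the count is 55 − 46 + 3 = 12.

12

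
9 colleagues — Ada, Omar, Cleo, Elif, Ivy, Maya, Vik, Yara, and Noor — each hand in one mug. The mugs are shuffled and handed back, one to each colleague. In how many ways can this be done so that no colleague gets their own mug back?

133496

Count assignments avoiding every fixed point. For any j of the 9 colleagues fixed to their own mug, the other 9−j can be arranged in (9−j)! ways.
By inclusion–exclusion this is Σ_{j=0}^{9} (−1)^j C(9,j)·(9−j)!.
Computing: 362880 − 362880 + 181440 − 60480 + 15120 − 3024 + 504 − 72 + 9 − 1 = 133496.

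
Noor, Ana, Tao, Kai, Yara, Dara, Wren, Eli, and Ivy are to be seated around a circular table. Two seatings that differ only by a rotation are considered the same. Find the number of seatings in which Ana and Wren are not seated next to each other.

30240

Without the restriction there are (8)! = 40320 seatings.
Those with Ana next to Wren: fuse the pair into one unit and seat 8 units around a circle — 2·(7)! = 10080.
Subtracting, 40320 − 10080 = 30240.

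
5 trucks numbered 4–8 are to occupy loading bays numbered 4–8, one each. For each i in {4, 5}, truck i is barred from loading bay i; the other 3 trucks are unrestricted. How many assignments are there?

78

Let Aᵢ (for i ∈ {4, 5}) be the placements that put truck i in its forbidden loading bay. Any j of these fix j positions, leaving (5−j)! ways to fill the rest, and there are C(2,j) ways to pick which j.
By inclusion–exclusion, the number of valid placements is Σ_{j=0}^{2} (−1)^j C(2,j)·(5−j)!.
Computing: 120 − 48 + 6 = 78.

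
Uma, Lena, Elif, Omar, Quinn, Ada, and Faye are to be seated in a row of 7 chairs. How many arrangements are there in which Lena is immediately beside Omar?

1440

Treat {Lena, Omar} as a single unit. There are 6 units to order, and the pair itself can be ordered 2 ways.
So the count is 2·(6)! = 1440.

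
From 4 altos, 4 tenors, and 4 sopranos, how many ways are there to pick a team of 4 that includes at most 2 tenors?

Split by how many tenors are chosen (0 through 2).
Sum: C(4,0)·C(8,4) + C(4,1)·C(8,3) + C(4,2)·C(8,2) = 70 + 224 + 168 = 462.

462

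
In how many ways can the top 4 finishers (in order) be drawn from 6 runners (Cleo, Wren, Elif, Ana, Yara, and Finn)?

There are 6 choices for 1st place, 5 for 2nd, and so on down to 3 for position 4.
That gives 6 × 5 × 4 × 3 = 360.

360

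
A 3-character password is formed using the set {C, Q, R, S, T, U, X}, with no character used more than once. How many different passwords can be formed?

With no repetition, fill the 3 characters in order: 7 choices, then 6, down to 5.
7 × 6 × 5 = 210.

210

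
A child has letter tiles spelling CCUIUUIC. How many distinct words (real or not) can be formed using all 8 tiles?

CCUIUUIC has 8 letters with C appearing 3 times, I appearing twice, and U appearing 3 times.
So there are 8! / (3!·3!·2!) = 560 distinguishable arrangements.

560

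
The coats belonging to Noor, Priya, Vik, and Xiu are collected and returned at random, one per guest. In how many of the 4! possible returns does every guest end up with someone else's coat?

9

Count assignments avoiding every fixed point. For any j of the 4 guests fixed to their own coat, the other 4−j can be arranged in (4−j)! ways.
By inclusion–exclusion this is Σ_{j=0}^{4} (−1)^j C(4,j)·(4−j)!.
Computing: 24 − 24 + 12 − 4 + 1 = 9.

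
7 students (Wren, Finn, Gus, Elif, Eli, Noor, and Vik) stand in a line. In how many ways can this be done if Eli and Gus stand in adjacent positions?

1440

Place the 5 others and the Eli-Gus pair as 6 objects in a line; the pair has 2 internal arrangements.
That gives 2 × 6! = 2 × 720 = 1440.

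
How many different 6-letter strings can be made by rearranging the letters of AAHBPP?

180

AAHBPP has 6 letters with A appearing twice and P appearing twice.
The number of distinct arrangements is 6!/(2!·2!) = 720/4 = 180.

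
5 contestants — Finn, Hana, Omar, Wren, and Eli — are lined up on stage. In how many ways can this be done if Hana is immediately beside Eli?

Place the 3 others and the Hana-Eli pair as 4 objects in a line; the pair has 2 internal arrangements.
So the count is 2·(4)! = 48.

48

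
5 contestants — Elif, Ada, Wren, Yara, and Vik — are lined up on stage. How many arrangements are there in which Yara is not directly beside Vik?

72

There are 5! = 120 arrangements in all. If Yara and Vik are adjacent, merging them into one block gives 2·(4)! = 48 arrangements.
Complementary counting: 120 − 48 = 72.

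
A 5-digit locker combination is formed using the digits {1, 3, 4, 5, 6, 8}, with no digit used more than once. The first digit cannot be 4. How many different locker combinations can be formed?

The first digit has 6−1 = 5 choices (anything except 4).
The remaining 4 digits are filled from the other 5 symbols without repetition: 5 × 4 × 3 × 2 = 120.
Total: 5 × 120 = 600.

600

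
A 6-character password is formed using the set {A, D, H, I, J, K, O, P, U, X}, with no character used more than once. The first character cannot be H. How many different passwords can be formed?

136080

The first character has 10−1 = 9 choices (anything except H).
The remaining 5 characters are filled from the other 9 symbols without repetition: 9 × 8 × 7 × 6 × 5 = 15120.
Total: 9 × 15120 = 136080.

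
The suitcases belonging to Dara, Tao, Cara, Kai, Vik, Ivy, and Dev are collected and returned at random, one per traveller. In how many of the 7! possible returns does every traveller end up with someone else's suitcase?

Let Aᵢ be the assignments in which traveller i gets their own suitcase. We want the size of the complement of A₁∪…∪A_7.
By inclusion–exclusion this is Σ_{j=0}^{7} (−1)^j C(7,j)·(7−j)!.
Computing: 5040 − 5040 + 2520 − 840 + 210 − 42 + 7 − 1 = 1854.

1854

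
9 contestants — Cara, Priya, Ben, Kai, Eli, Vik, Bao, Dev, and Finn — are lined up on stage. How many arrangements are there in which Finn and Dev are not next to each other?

282240

There are 9! = 362880 arrangements in all. If Finn and Dev are adjacent, merging them into one block gives 2·(8)! = 80640 arrangements.
So 362880 − 80640 = 282240 arrangements keep them apart.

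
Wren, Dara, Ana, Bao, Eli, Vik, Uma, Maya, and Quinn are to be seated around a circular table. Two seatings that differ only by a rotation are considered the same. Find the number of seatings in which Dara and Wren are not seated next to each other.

30240

Without the restriction there are (8)! = 40320 seatings.
Those with Dara next to Wren: fuse the pair into one unit and seat 8 units around a circle — 2·(7)! = 10080.
Subtracting, 40320 − 10080 = 30240.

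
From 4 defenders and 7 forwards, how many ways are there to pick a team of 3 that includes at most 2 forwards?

130

Split by how many forwards are chosen (0 through 2).
Sum: C(7,0)·C(4,3) + C(7,1)·C(4,2) + C(7,2)·C(4,1) = 4 + 42 + 84 = 130.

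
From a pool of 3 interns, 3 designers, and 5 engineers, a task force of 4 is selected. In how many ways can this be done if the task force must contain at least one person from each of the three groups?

180

Total 4-person selections from all 11: C(11,4) = 330.
Subtract selections that omit an entire group: no interns → C(8,4) = 70; no designers → C(8,4) = 70; no engineers → C(6,4) = 15.
Add back selections omitting two groups (i.e. drawn from a single group): C(3,4) + C(3,4) + C(5,4) = 5.
By inclusion–exclusion: 330 − 155 + 5 = 180.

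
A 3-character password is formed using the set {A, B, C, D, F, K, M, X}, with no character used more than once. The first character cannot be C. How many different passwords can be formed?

The first character has 8−1 = 7 choices (anything except C).
The remaining 2 characters are filled from the other 7 symbols without repetition: 7 × 6 = 42.
Total: 7 × 42 = 294.

294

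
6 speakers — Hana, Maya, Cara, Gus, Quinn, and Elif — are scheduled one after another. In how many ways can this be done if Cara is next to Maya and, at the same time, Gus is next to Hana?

Treat {Cara,Maya} as one block (2 orders) and {Gus,Hana} as another (2 orders).
That leaves 4 units to arrange: 2 × 2 × 4! = 4 × 24 = 96.

96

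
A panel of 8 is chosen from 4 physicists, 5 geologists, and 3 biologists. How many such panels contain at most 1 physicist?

33

Split by how many physicists are chosen (0 through 1).
Sum: C(4,0)·C(8,8) + C(4,1)·C(8,7) = 1 + 32 = 33.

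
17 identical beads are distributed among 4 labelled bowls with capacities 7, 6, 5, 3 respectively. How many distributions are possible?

Ignoring the caps, the number of non-negative solutions to x_1+…+x_4 = 17 is C(20,3) = 1140.
Subtract solutions that violate a single cap (substitute x_i' = x_i − (cap_i+1)): x_1 ≥ 8 gives C(12,3) = 220; x_2 ≥ 7 gives C(13,3) = 286; x_3 ≥ 6 gives C(14,3) = 364; x_4 ≥ 4 gives C(16,3) = 560. Together 1430.
Add back pairs where two caps are both exceeded: 10 + 20 + 56 + 35 + 84 + 120 = 325.
Subtract triples: 0 + 0 + 0 + 1 = 1.
By inclusion–exclusion the count is 1140 − 1430 + 325 − 1 = 34.

34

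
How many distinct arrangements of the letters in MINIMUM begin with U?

60

Fix U in the first position and arrange the remaining 6 letters.
Those 6 letters have I appearing twice and M appearing 3 times, giving (6)!/(3!·2!) = 60.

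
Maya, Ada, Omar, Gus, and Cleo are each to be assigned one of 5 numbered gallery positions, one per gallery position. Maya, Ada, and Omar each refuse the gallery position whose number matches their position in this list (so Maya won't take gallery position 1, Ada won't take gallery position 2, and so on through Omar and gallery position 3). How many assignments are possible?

Let Aᵢ (for i ∈ {1, 2, 3}) be the placements that put person i in their forbidden gallery position. Any j of these fix j positions, leaving (5−j)! ways to fill the rest, and there are C(3,j) ways to pick which j.
By inclusion–exclusion, the number of valid placements is Σ_{j=0}^{3} (−1)^j C(3,j)·(5−j)!.
Computing: 120 − 72 + 18 − 2 = 64.

64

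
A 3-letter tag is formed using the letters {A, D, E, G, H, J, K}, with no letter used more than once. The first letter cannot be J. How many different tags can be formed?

180

The first letter has 7−1 = 6 choices (anything except J).
The remaining 2 letters are filled from the other 6 symbols without repetition: 6 × 5 = 30.
Total: 6 × 30 = 180.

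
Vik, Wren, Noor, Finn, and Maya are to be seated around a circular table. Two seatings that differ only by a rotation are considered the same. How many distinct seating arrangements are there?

24

Fix one person's seat to break rotational symmetry; the remaining 4 people can be arranged in (4)! = 24 ways.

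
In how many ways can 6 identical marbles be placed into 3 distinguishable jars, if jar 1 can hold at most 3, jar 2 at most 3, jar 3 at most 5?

Ignoring the caps, the number of non-negative solutions to x_1+…+x_3 = 6 is C(8,2) = 28.
Subtract solutions that violate a single cap (substitute x_i' = x_i − (cap_i+1)): x_1 ≥ 4 gives C(4,2) = 6; x_2 ≥ 4 gives C(4,2) = 6; x_3 ≥ 6 gives C(2,2) = 1. Together 13.
No two caps can be exceeded simultaneously, so the pair terms are all 0.
By inclusion–exclusion the count is 28 − 13 + 0 = 15.

15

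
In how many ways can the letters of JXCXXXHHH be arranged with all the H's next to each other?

210

Treat the 3 copies of H as a single block. The multiset to arrange is then {HHH, C, J, X, X, X, X}, 7 items in all.
That gives (7)!/(4!) = 210 arrangements.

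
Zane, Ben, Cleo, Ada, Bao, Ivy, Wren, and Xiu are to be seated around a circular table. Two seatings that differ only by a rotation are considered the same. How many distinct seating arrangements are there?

5040

Around a circle, 8 distinct people have 8!/8 = (7)! = 5040 rotationally distinct seatings.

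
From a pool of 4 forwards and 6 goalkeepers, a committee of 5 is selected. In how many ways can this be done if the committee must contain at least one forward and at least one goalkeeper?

246

With no constraint there are C(10,5) = 252 possible selections.
Selections missing a whole group: no forwards → C(6,5) = 6; no goalkeepers → C(4,5) = 0.
Both groups omitted at once is impossible, so 252 − 6 = 246.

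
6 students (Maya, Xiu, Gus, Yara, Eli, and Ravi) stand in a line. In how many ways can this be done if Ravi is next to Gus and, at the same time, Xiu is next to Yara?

Treat {Ravi,Gus} as one block (2 orders) and {Xiu,Yara} as another (2 orders).
That leaves 4 units to arrange: 2 × 2 × 4! = 4 × 24 = 96.

96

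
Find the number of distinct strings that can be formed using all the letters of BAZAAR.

120

Letter multiplicities in BAZAAR: A×3, B×1, R×1, Z×1.
So there are 6! / (3!) = 120 distinguishable arrangements.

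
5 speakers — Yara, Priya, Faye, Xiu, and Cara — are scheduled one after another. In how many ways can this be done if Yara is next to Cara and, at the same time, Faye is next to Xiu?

Treat {Yara,Cara} as one block (2 orders) and {Faye,Xiu} as another (2 orders).
That leaves 3 units to arrange: 2 × 2 × 3! = 4 × 6 = 24.

24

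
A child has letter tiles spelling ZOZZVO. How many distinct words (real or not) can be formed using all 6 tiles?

Letter multiplicities in ZOZZVO: O×2, V×1, Z×3.
The number of distinct arrangements is 6!/(3!·2!) = 720/12 = 60.

60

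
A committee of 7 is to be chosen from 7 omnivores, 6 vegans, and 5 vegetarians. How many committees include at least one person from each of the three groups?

Unrestricted: C(18,7) = 31824 ways to pick any 7 of the 18.
Subtract selections that omit an entire group: no omnivores → C(11,7) = 330; no vegans → C(12,7) = 792; no vegetarians → C(13,7) = 1716.
Add back selections omitting two groups (i.e. drawn from a single group): C(7,7) + C(6,7) + C(5,7) = 1.
By inclusion–exclusion: 31824 − 2838 + 1 = 28987.

28987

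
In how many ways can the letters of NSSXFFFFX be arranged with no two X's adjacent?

Total arrangements of NSSXFFFFX: 9!/(4!·2!·2!) = 3780.
If the two X's are adjacent, glue them into one block, leaving 8 items to arrange: (8)!/(4!·2!) = 840 ways.
Subtracting, 3780 − 840 = 2940 arrangements keep the X's apart.

2940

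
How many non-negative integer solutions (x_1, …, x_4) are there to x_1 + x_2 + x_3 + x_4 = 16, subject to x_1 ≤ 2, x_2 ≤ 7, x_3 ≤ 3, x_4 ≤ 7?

Without the upper bounds there are C(19,3) = 969 ways to split 16 among 4 variables.
Subtract solutions that violate a single cap (substitute x_i' = x_i − (cap_i+1)): x_1 ≥ 3 gives C(16,3) = 560; x_2 ≥ 8 gives C(11,3) = 165; x_3 ≥ 4 gives C(15,3) = 455; x_4 ≥ 8 gives C(11,3) = 165. Together 1345.
Add back pairs where two caps are both exceeded: 56 + 220 + 56 + 35 + 1 + 35 = 403.
Subtract triples: 4 + 0 + 4 + 0 = 8.
By inclusion–exclusion the count is 969 − 1345 + 403 − 8 = 19.

19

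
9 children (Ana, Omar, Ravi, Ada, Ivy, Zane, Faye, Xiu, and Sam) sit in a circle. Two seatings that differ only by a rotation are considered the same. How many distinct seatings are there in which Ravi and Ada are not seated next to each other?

All circular seatings of 9 people number (8)! = 40320.
Seatings with Ravi beside Ada: treat them as a block with 2 internal orders, giving 2 × (7)! = 10080.
Subtracting, 40320 − 10080 = 30240.

30240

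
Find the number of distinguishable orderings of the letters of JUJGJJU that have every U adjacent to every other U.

Treat the 2 copies of U as a single block. The multiset to arrange is then {UU, G, J, J, J, J}, 6 items in all.
That gives (6)!/(4!) = 30 arrangements.

30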